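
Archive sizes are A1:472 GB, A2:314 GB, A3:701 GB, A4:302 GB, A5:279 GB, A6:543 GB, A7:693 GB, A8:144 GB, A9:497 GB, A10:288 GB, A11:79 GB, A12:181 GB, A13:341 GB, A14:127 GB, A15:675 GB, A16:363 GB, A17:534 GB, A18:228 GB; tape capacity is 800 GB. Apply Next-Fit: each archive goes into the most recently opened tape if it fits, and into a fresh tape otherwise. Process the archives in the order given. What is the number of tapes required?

11

tape 1: place A1 (472 GB), 328 GB left
tape 1: place A2 (314 GB), 14 GB left
tape 2: place A3 (701 GB), 99 GB left
tape 3: place A4 (302 GB), 498 GB left
tape 3: place A5 (279 GB), 219 GB left
tape 4: place A6 (543 GB), 257 GB left
tape 5: place A7 (693 GB), 107 GB left
tape 6: place A8 (144 GB), 656 GB left
tape 6: place A9 (497 GB), 159 GB left
tape 7: place A10 (288 GB), 512 GB left
tape 7: place A11 (79 GB), 433 GB left
tape 7: place A12 (181 GB), 252 GB left
tape 8: place A13 (341 GB), 459 GB left
tape 8: place A14 (127 GB), 332 GB left
tape 9: place A15 (675 GB), 125 GB left
tape 10: place A16 (363 GB), 437 GB left
tape 11: place A17 (534 GB), 266 GB left
tape 11: place A18 (228 GB), 38 GB left
Final tapes: [472,314] [701] [302,279] [543] [693] [144,497] [288,79,181] [341,127] [675] [363] [534,228].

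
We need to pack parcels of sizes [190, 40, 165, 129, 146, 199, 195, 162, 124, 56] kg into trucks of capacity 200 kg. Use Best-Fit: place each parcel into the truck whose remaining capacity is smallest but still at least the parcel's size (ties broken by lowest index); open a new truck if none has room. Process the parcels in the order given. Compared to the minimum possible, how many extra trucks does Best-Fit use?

0

Best-Fit: [190] [40,129] [165] [146] [199] [195] [162] [124,56] → 8 trucks.
Total size 1406 kg; any packing needs at least ⌈1406/200⌉ = 8 trucks.
So 8 is already optimal.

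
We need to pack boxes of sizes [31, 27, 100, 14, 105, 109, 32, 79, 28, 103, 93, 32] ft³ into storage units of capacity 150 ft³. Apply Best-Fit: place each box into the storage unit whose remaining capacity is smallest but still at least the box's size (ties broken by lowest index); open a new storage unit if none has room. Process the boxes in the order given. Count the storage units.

storage unit 1: place 31 ft³, 119 ft³ left
storage unit 1: place 27 ft³, 92 ft³ left
storage unit 2: place 100 ft³, 50 ft³ left
storage unit 2: place 14 ft³, 36 ft³ left
storage unit 3: place 105 ft³, 45 ft³ left
storage unit 4: place 109 ft³, 41 ft³ left
storage unit 2: place 32 ft³, 4 ft³ left
storage unit 1: place 79 ft³, 13 ft³ left
storage unit 4: place 28 ft³, 13 ft³ left
storage unit 5: place 103 ft³, 47 ft³ left
storage unit 6: place 93 ft³, 57 ft³ left
storage unit 3: place 32 ft³, 13 ft³ left

6 storage units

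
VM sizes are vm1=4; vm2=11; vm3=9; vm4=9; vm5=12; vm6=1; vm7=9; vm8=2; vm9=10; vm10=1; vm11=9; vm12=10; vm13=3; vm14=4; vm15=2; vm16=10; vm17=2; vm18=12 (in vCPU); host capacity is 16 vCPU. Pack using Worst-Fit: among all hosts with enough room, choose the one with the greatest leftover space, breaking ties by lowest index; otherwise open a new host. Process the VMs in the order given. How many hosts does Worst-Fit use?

10 hosts

vm1 (4 vCPU) → host 1 (remaining 12 vCPU)
vm2 (11 vCPU) → host 1 (remaining 1 vCPU)
vm3 (9 vCPU) → host 2 (remaining 7 vCPU)
vm4 (9 vCPU) → host 3 (remaining 7 vCPU)
vm5 (12 vCPU) → host 4 (remaining 4 vCPU)
vm6 (1 vCPU) → host 2 (remaining 6 vCPU)
vm7 (9 vCPU) → host 5 (remaining 7 vCPU)
vm8 (2 vCPU) → host 3 (remaining 5 vCPU)
vm9 (10 vCPU) → host 6 (remaining 6 vCPU)
vm10 (1 vCPU) → host 5 (remaining 6 vCPU)
vm11 (9 vCPU) → host 7 (remaining 7 vCPU)
vm12 (10 vCPU) → host 8 (remaining 6 vCPU)
vm13 (3 vCPU) → host 7 (remaining 4 vCPU)
vm14 (4 vCPU) → host 2 (remaining 2 vCPU)
vm15 (2 vCPU) → host 5 (remaining 4 vCPU)
vm16 (10 vCPU) → host 9 (remaining 6 vCPU)
vm17 (2 vCPU) → host 6 (remaining 4 vCPU)
vm18 (12 vCPU) → host 10 (remaining 4 vCPU)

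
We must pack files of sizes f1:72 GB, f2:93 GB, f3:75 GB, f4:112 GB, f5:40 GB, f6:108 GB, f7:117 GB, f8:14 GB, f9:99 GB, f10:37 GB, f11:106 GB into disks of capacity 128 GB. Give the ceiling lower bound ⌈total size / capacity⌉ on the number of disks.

Total size = 72 + 93 + 75 + 112 + 40 + 108 + 117 + 14 + 99 + 37 + 106 = 873 GB.
⌈873 / 128⌉ = 7.

7 disks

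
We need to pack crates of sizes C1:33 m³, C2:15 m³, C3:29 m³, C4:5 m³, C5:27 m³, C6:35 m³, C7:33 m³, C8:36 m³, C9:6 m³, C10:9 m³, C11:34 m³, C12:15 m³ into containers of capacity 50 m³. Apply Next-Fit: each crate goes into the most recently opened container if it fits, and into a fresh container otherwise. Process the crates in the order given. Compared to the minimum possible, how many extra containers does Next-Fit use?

Next-Fit: [33,15] [29,5] [27] [35] [33] [36,6] [9,34] [15] → 8 containers.
7 crates exceed 25 m³ (half the capacity), and no two of those can share a container, so at least 7 containers are needed.
An optimal packing achieves that bound: [36,9,5] [35,15] [34,15] [33,6] [33] [29] [27] → 7 containers.
Excess: 8 − 7 = 1.

1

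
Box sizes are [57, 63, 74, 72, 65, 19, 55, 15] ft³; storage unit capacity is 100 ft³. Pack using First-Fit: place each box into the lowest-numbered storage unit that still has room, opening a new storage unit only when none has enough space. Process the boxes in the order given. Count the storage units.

storage unit 1: place 57 ft³, 43 ft³ left
storage unit 2: place 63 ft³, 37 ft³ left
storage unit 3: place 74 ft³, 26 ft³ left
storage unit 4: place 72 ft³, 28 ft³ left
storage unit 5: place 65 ft³, 35 ft³ left
storage unit 1: place 19 ft³, 24 ft³ left
storage unit 6: place 55 ft³, 45 ft³ left
storage unit 1: place 15 ft³, 9 ft³ left
Final storage units: [57,19,15] [63] [74] [72] [65] [55].

6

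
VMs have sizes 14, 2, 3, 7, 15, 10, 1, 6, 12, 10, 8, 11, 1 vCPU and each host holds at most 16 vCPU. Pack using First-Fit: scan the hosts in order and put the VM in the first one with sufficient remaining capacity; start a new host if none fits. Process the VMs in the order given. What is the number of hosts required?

8

host 1: place 14 vCPU, 2 vCPU left
host 1: place 2 vCPU, 0 vCPU left
host 2: place 3 vCPU, 13 vCPU left
host 2: place 7 vCPU, 6 vCPU left
host 3: place 15 vCPU, 1 vCPU left
host 4: place 10 vCPU, 6 vCPU left
host 2: place 1 vCPU, 5 vCPU left
host 4: place 6 vCPU, 0 vCPU left
host 5: place 12 vCPU, 4 vCPU left
host 6: place 10 vCPU, 6 vCPU left
host 7: place 8 vCPU, 8 vCPU left
host 8: place 11 vCPU, 5 vCPU left
host 2: place 1 vCPU, 4 vCPU left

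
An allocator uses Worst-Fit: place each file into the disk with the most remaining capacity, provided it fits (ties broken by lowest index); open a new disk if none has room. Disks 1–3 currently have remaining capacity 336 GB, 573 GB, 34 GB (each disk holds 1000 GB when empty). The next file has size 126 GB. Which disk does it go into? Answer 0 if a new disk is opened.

2

Disks with room: disk 1 (336 GB), disk 2 (573 GB).
Most room is disk 2 with 573 GB free.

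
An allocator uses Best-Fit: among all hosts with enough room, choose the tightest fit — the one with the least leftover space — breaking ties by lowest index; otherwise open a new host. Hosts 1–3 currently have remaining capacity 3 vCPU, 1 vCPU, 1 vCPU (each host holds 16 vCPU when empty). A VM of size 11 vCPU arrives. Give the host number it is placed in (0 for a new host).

No host has ≥ 11 vCPU free, so a new host is opened.

0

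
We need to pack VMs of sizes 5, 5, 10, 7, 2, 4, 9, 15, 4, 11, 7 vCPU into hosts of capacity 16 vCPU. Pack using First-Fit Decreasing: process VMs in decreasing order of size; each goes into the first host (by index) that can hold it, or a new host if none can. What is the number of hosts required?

Sorted descending: 15, 11, 10, 9, 7, 7, 5, 5, 4, 4, 2.
Put 15 vCPU in host 1; 1 vCPU remain.
Put 11 vCPU in host 2; 5 vCPU remain.
Put 10 vCPU in host 3; 6 vCPU remain.
Put 9 vCPU in host 4; 7 vCPU remain.
Put 7 vCPU in host 4; 0 vCPU remain.
Put 7 vCPU in host 5; 9 vCPU remain.
Put 5 vCPU in host 2; 0 vCPU remain.
Put 5 vCPU in host 3; 1 vCPU remain.
Put 4 vCPU in host 5; 5 vCPU remain.
Put 4 vCPU in host 5; 1 vCPU remain.
Put 2 vCPU in host 6; 14 vCPU remain.

6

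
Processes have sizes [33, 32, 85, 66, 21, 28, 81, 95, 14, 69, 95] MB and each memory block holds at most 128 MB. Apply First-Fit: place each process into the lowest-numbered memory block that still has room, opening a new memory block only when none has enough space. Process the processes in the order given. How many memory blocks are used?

33 MB → memory block 1 (remaining 95 MB)
32 MB → memory block 1 (remaining 63 MB)
85 MB → memory block 2 (remaining 43 MB)
66 MB → memory block 3 (remaining 62 MB)
21 MB → memory block 1 (remaining 42 MB)
28 MB → memory block 1 (remaining 14 MB)
81 MB → memory block 4 (remaining 47 MB)
95 MB → memory block 5 (remaining 33 MB)
14 MB → memory block 1 (remaining 0 MB)
69 MB → memory block 6 (remaining 59 MB)
95 MB → memory block 7 (remaining 33 MB)
Final memory blocks: [33,32,21,28,14] [85] [66] [81] [95] [69] [95].

7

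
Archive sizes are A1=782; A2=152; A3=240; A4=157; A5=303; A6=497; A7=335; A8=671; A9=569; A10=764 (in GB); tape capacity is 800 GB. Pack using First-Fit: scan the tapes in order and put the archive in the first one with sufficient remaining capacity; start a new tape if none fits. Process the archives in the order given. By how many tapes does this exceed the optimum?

First-Fit: [782] [152,240,157] [303,497] [335] [671] [569] [764] → 7 tapes.
Total size 4470 GB; any packing needs at least ⌈4470/800⌉ = 6 tapes.
An optimal packing achieves that bound: [782] [764] [671] [569,157] [497,303] [335,240,152] → 6 tapes.
Excess: 7 − 6 = 1.

1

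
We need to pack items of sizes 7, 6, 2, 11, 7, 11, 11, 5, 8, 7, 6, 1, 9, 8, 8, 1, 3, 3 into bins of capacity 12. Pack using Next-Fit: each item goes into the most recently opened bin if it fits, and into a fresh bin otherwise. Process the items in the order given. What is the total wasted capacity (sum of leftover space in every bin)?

54

7 → bin 1 (remaining 5)
6 → bin 2 (remaining 6)
2 → bin 2 (remaining 4)
11 → bin 3 (remaining 1)
7 → bin 4 (remaining 5)
11 → bin 5 (remaining 1)
11 → bin 6 (remaining 1)
5 → bin 7 (remaining 7)
8 → bin 8 (remaining 4)
7 → bin 9 (remaining 5)
6 → bin 10 (remaining 6)
1 → bin 10 (remaining 5)
9 → bin 11 (remaining 3)
8 → bin 12 (remaining 4)
8 → bin 13 (remaining 4)
1 → bin 13 (remaining 3)
3 → bin 13 (remaining 0)
3 → bin 14 (remaining 9)
14 bins × 12 = 168; used 114; unused 54.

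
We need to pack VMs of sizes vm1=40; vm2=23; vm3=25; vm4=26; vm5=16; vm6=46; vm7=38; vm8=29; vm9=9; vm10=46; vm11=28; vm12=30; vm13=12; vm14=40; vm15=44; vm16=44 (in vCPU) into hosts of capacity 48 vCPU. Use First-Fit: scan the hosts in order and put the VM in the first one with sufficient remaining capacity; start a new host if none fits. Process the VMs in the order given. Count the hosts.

host 1: place vm1 (40 vCPU), 8 vCPU left
host 2: place vm2 (23 vCPU), 25 vCPU left
host 2: place vm3 (25 vCPU), 0 vCPU left
host 3: place vm4 (26 vCPU), 22 vCPU left
host 3: place vm5 (16 vCPU), 6 vCPU left
host 4: place vm6 (46 vCPU), 2 vCPU left
host 5: place vm7 (38 vCPU), 10 vCPU left
host 6: place vm8 (29 vCPU), 19 vCPU left
host 5: place vm9 (9 vCPU), 1 vCPU left
host 7: place vm10 (46 vCPU), 2 vCPU left
host 8: place vm11 (28 vCPU), 20 vCPU left
host 9: place vm12 (30 vCPU), 18 vCPU left
host 6: place vm13 (12 vCPU), 7 vCPU left
host 10: place vm14 (40 vCPU), 8 vCPU left
host 11: place vm15 (44 vCPU), 4 vCPU left
host 12: place vm16 (44 vCPU), 4 vCPU left
Final hosts: [40] [23,25] [26,16] [46] [38,9] [29,12] [46] [28] [30] [40] [44] [44].

12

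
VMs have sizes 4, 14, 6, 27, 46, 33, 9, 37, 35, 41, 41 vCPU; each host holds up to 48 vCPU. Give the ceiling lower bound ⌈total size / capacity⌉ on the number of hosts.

7 hosts

Total size = 4 + 14 + 6 + 27 + 46 + 33 + 9 + 37 + 35 + 41 + 41 = 293 vCPU.
⌈293 / 48⌉ = 7.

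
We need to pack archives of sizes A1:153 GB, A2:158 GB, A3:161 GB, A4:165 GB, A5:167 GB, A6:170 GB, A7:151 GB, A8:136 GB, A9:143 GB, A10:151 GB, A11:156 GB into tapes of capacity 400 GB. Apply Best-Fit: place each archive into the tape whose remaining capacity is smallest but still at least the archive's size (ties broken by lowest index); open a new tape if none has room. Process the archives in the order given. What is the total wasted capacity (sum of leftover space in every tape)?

A1 (153 GB) → tape 1 (remaining 247 GB)
A2 (158 GB) → tape 1 (remaining 89 GB)
A3 (161 GB) → tape 2 (remaining 239 GB)
A4 (165 GB) → tape 2 (remaining 74 GB)
A5 (167 GB) → tape 3 (remaining 233 GB)
A6 (170 GB) → tape 3 (remaining 63 GB)
A7 (151 GB) → tape 4 (remaining 249 GB)
A8 (136 GB) → tape 4 (remaining 113 GB)
A9 (143 GB) → tape 5 (remaining 257 GB)
A10 (151 GB) → tape 5 (remaining 106 GB)
A11 (156 GB) → tape 6 (remaining 244 GB)
6 tapes × 400 GB = 2400 GB; used 1711 GB; unused 689 GB.

689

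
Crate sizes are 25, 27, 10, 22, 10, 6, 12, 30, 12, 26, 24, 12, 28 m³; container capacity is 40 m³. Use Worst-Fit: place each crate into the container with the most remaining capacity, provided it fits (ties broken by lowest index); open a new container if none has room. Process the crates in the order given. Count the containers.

container 1: place 25 m³, 15 m³ left
container 2: place 27 m³, 13 m³ left
container 1: place 10 m³, 5 m³ left
container 3: place 22 m³, 18 m³ left
container 3: place 10 m³, 8 m³ left
container 2: place 6 m³, 7 m³ left
container 4: place 12 m³, 28 m³ left
container 5: place 30 m³, 10 m³ left
container 4: place 12 m³, 16 m³ left
container 6: place 26 m³, 14 m³ left
container 7: place 24 m³, 16 m³ left
container 4: place 12 m³, 4 m³ left
container 8: place 28 m³, 12 m³ left

8 containers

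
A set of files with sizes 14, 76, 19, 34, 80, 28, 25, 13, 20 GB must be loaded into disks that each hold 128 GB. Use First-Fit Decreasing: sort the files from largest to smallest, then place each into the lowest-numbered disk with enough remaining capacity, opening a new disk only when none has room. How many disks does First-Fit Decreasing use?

3

Sorted descending: 80, 76, 34, 28, 25, 20, 19, 14, 13.
80 GB → disk 1 (remaining 48 GB)
76 GB → disk 2 (remaining 52 GB)
34 GB → disk 1 (remaining 14 GB)
28 GB → disk 2 (remaining 24 GB)
25 GB → disk 3 (remaining 103 GB)
20 GB → disk 2 (remaining 4 GB)
19 GB → disk 3 (remaining 84 GB)
14 GB → disk 1 (remaining 0 GB)
13 GB → disk 3 (remaining 71 GB)
Final disks: [80,34,14] [76,28,20] [25,19,13].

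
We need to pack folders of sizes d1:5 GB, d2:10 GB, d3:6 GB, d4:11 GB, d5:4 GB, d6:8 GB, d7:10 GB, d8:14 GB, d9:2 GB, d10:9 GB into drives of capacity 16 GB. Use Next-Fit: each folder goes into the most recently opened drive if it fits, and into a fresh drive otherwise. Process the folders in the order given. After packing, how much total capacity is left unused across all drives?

Put d1 (5 GB) in drive 1; 11 GB remain.
Put d2 (10 GB) in drive 1; 1 GB remain.
Put d3 (6 GB) in drive 2; 10 GB remain.
Put d4 (11 GB) in drive 3; 5 GB remain.
Put d5 (4 GB) in drive 3; 1 GB remain.
Put d6 (8 GB) in drive 4; 8 GB remain.
Put d7 (10 GB) in drive 5; 6 GB remain.
Put d8 (14 GB) in drive 6; 2 GB remain.
Put d9 (2 GB) in drive 6; 0 GB remain.
Put d10 (9 GB) in drive 7; 7 GB remain.
7 drives × 16 GB = 112 GB; used 79 GB; unused 33 GB.

33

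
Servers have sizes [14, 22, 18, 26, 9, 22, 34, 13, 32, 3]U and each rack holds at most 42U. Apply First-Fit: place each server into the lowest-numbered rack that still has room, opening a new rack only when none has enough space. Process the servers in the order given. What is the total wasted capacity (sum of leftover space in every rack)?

rack 1: place 14U, 28U left
rack 1: place 22U, 6U left
rack 2: place 18U, 24U left
rack 3: place 26U, 16U left
rack 2: place 9U, 15U left
rack 4: place 22U, 20U left
rack 5: place 34U, 8U left
rack 2: place 13U, 2U left
rack 6: place 32U, 10U left
rack 1: place 3U, 3U left
6 racks × 42U = 252U; used 193U; unused 59U.

59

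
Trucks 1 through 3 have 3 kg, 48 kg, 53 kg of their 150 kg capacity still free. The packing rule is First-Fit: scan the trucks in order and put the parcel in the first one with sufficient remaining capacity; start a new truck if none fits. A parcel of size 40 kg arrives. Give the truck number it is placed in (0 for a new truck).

Trucks with room: truck 2 (48 kg), truck 3 (53 kg).
The first with room is truck 2.

2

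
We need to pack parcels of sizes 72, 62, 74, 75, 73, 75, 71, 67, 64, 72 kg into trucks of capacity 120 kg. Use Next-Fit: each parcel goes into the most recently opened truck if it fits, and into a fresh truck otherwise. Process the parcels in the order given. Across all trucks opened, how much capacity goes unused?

truck 1: place 72 kg, 48 kg left
truck 2: place 62 kg, 58 kg left
truck 3: place 74 kg, 46 kg left
truck 4: place 75 kg, 45 kg left
truck 5: place 73 kg, 47 kg left
truck 6: place 75 kg, 45 kg left
truck 7: place 71 kg, 49 kg left
truck 8: place 67 kg, 53 kg left
truck 9: place 64 kg, 56 kg left
truck 10: place 72 kg, 48 kg left
10 trucks × 120 kg = 1200 kg; used 705 kg; unused 495 kg.

495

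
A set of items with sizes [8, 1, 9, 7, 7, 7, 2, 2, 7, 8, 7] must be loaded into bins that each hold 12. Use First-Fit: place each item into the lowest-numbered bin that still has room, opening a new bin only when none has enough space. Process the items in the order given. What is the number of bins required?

Put 8 in bin 1; 4 remain.
Put 1 in bin 1; 3 remain.
Put 9 in bin 2; 3 remain.
Put 7 in bin 3; 5 remain.
Put 7 in bin 4; 5 remain.
Put 7 in bin 5; 5 remain.
Put 2 in bin 1; 1 remain.
Put 2 in bin 2; 1 remain.
Put 7 in bin 6; 5 remain.
Put 8 in bin 7; 4 remain.
Put 7 in bin 8; 5 remain.
Final bins: [8,1,2] [9,2] [7] [7] [7] [7] [8] [7].

8 bins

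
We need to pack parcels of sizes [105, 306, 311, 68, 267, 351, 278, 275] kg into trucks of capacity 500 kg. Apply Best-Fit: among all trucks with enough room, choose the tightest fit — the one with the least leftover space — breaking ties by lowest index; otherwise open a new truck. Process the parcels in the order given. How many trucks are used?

Put 105 kg in truck 1; 395 kg remain.
Put 306 kg in truck 1; 89 kg remain.
Put 311 kg in truck 2; 189 kg remain.
Put 68 kg in truck 1; 21 kg remain.
Put 267 kg in truck 3; 233 kg remain.
Put 351 kg in truck 4; 149 kg remain.
Put 278 kg in truck 5; 222 kg remain.
Put 275 kg in truck 6; 225 kg remain.

6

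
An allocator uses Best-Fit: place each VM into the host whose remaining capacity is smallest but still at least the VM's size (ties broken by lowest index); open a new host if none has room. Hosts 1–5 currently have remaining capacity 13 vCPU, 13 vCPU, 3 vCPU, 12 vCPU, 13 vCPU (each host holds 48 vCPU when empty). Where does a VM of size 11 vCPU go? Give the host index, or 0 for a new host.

Hosts with room: host 1 (13 vCPU), host 2 (13 vCPU), host 4 (12 vCPU), host 5 (13 vCPU).
Tightest fit is host 4 with 12 vCPU free.

4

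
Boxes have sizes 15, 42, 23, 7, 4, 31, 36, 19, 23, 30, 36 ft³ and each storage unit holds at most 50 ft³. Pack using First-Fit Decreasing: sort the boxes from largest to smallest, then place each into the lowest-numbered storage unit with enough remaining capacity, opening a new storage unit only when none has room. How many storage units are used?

Sorted descending: 42, 36, 36, 31, 30, 23, 23, 19, 15, 7, 4.
storage unit 1: place 42 ft³, 8 ft³ left
storage unit 2: place 36 ft³, 14 ft³ left
storage unit 3: place 36 ft³, 14 ft³ left
storage unit 4: place 31 ft³, 19 ft³ left
storage unit 5: place 30 ft³, 20 ft³ left
storage unit 6: place 23 ft³, 27 ft³ left
storage unit 6: place 23 ft³, 4 ft³ left
storage unit 4: place 19 ft³, 0 ft³ left
storage unit 5: place 15 ft³, 5 ft³ left
storage unit 1: place 7 ft³, 1 ft³ left
storage unit 2: place 4 ft³, 10 ft³ left

6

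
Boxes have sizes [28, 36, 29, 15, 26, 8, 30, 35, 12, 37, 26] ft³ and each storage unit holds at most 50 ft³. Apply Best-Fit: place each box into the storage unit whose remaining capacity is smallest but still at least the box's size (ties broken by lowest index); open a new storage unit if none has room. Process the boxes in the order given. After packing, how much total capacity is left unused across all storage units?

118

Put 28 ft³ in storage unit 1; 22 ft³ remain.
Put 36 ft³ in storage unit 2; 14 ft³ remain.
Put 29 ft³ in storage unit 3; 21 ft³ remain.
Put 15 ft³ in storage unit 3; 6 ft³ remain.
Put 26 ft³ in storage unit 4; 24 ft³ remain.
Put 8 ft³ in storage unit 2; 6 ft³ remain.
Put 30 ft³ in storage unit 5; 20 ft³ remain.
Put 35 ft³ in storage unit 6; 15 ft³ remain.
Put 12 ft³ in storage unit 6; 3 ft³ remain.
Put 37 ft³ in storage unit 7; 13 ft³ remain.
Put 26 ft³ in storage unit 8; 24 ft³ remain.
8 storage units × 50 ft³ = 400 ft³; used 282 ft³; unused 118 ft³.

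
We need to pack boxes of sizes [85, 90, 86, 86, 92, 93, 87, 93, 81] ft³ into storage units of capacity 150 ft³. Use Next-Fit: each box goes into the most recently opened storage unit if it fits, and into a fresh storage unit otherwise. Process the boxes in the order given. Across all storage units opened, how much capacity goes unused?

85 ft³ → storage unit 1 (remaining 65 ft³)
90 ft³ → storage unit 2 (remaining 60 ft³)
86 ft³ → storage unit 3 (remaining 64 ft³)
86 ft³ → storage unit 4 (remaining 64 ft³)
92 ft³ → storage unit 5 (remaining 58 ft³)
93 ft³ → storage unit 6 (remaining 57 ft³)
87 ft³ → storage unit 7 (remaining 63 ft³)
93 ft³ → storage unit 8 (remaining 57 ft³)
81 ft³ → storage unit 9 (remaining 69 ft³)
9 storage units × 150 ft³ = 1350 ft³; used 793 ft³; unused 557 ft³.

557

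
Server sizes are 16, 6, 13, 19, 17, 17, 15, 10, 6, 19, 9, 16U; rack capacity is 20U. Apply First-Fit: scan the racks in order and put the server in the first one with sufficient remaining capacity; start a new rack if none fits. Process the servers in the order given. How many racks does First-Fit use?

rack 1: place 16U, 4U left
rack 2: place 6U, 14U left
rack 2: place 13U, 1U left
rack 3: place 19U, 1U left
rack 4: place 17U, 3U left
rack 5: place 17U, 3U left
rack 6: place 15U, 5U left
rack 7: place 10U, 10U left
rack 7: place 6U, 4U left
rack 8: place 19U, 1U left
rack 9: place 9U, 11U left
rack 10: place 16U, 4U left
Final racks: [16] [6,13] [19] [17] [17] [15] [10,6] [19] [9] [16].

10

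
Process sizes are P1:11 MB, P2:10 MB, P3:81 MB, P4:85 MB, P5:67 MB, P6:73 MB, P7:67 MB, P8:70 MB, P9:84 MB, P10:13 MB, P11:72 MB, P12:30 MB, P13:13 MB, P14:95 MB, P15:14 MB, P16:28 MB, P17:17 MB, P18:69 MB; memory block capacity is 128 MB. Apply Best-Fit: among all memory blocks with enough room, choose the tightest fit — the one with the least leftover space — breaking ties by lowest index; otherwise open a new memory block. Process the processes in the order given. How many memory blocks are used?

10 memory blocks

Put P1 (11 MB) in memory block 1; 117 MB remain.
Put P2 (10 MB) in memory block 1; 107 MB remain.
Put P3 (81 MB) in memory block 1; 26 MB remain.
Put P4 (85 MB) in memory block 2; 43 MB remain.
Put P5 (67 MB) in memory block 3; 61 MB remain.
Put P6 (73 MB) in memory block 4; 55 MB remain.
Put P7 (67 MB) in memory block 5; 61 MB remain.
Put P8 (70 MB) in memory block 6; 58 MB remain.
Put P9 (84 MB) in memory block 7; 44 MB remain.
Put P10 (13 MB) in memory block 1; 13 MB remain.
Put P11 (72 MB) in memory block 8; 56 MB remain.
Put P12 (30 MB) in memory block 2; 13 MB remain.
Put P13 (13 MB) in memory block 1; 0 MB remain.
Put P14 (95 MB) in memory block 9; 33 MB remain.
Put P15 (14 MB) in memory block 9; 19 MB remain.
Put P16 (28 MB) in memory block 7; 16 MB remain.
Put P17 (17 MB) in memory block 9; 2 MB remain.
Put P18 (69 MB) in memory block 10; 59 MB remain.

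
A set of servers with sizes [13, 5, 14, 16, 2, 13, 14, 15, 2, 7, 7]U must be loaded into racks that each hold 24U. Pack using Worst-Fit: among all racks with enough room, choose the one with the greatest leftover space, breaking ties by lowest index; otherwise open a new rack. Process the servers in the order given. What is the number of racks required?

rack 1: place 13U, 11U left
rack 1: place 5U, 6U left
rack 2: place 14U, 10U left
rack 3: place 16U, 8U left
rack 2: place 2U, 8U left
rack 4: place 13U, 11U left
rack 5: place 14U, 10U left
rack 6: place 15U, 9U left
rack 4: place 2U, 9U left
rack 5: place 7U, 3U left
rack 4: place 7U, 2U left

6 racks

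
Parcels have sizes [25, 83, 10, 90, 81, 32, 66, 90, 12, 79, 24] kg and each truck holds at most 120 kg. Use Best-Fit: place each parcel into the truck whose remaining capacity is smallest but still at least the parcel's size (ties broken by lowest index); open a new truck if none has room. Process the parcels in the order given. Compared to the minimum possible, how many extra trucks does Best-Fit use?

Best-Fit: [25,83,10] [90,12] [81,32] [66] [90,24] [79] → 6 trucks.
6 parcels exceed 60 kg (half the capacity), and no two of those can share a truck, so at least 6 trucks are needed.
So 6 is already optimal.

0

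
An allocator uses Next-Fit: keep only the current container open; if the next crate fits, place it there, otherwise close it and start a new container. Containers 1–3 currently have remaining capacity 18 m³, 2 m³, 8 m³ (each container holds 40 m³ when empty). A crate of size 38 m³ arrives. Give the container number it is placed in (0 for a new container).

0

Next-Fit only looks at container 3, which has 8 m³ free.
38 m³ does not fit, so a new container is opened.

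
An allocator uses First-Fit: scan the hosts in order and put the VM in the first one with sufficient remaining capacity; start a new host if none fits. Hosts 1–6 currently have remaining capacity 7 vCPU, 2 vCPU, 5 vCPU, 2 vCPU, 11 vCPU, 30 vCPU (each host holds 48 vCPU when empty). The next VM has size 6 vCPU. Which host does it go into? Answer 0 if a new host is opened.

Hosts with room: host 1 (7 vCPU), host 5 (11 vCPU), host 6 (30 vCPU).
The first with room is host 1.

1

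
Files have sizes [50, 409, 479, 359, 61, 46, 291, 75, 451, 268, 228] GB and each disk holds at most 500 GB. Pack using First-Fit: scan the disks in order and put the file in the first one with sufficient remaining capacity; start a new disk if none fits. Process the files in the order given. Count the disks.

6 disks

disk 1: place 50 GB, 450 GB left
disk 1: place 409 GB, 41 GB left
disk 2: place 479 GB, 21 GB left
disk 3: place 359 GB, 141 GB left
disk 3: place 61 GB, 80 GB left
disk 3: place 46 GB, 34 GB left
disk 4: place 291 GB, 209 GB left
disk 4: place 75 GB, 134 GB left
disk 5: place 451 GB, 49 GB left
disk 6: place 268 GB, 232 GB left
disk 6: place 228 GB, 4 GB left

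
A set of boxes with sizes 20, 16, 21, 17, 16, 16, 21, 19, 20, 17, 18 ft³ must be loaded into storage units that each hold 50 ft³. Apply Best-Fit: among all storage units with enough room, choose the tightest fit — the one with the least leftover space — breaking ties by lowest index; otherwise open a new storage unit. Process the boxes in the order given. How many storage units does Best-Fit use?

5 storage units

20 ft³ → storage unit 1 (remaining 30 ft³)
16 ft³ → storage unit 1 (remaining 14 ft³)
21 ft³ → storage unit 2 (remaining 29 ft³)
17 ft³ → storage unit 2 (remaining 12 ft³)
16 ft³ → storage unit 3 (remaining 34 ft³)
16 ft³ → storage unit 3 (remaining 18 ft³)
21 ft³ → storage unit 4 (remaining 29 ft³)
19 ft³ → storage unit 4 (remaining 10 ft³)
20 ft³ → storage unit 5 (remaining 30 ft³)
17 ft³ → storage unit 3 (remaining 1 ft³)
18 ft³ → storage unit 5 (remaining 12 ft³)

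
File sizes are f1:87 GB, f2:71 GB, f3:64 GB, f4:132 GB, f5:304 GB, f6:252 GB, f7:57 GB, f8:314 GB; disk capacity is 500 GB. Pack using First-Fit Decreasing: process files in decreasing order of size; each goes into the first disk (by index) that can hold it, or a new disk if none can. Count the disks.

Sorted descending: 314, 304, 252, 132, 87, 71, 64, 57.
Put 314 GB in disk 1; 186 GB remain.
Put 304 GB in disk 2; 196 GB remain.
Put 252 GB in disk 3; 248 GB remain.
Put 132 GB in disk 1; 54 GB remain.
Put 87 GB in disk 2; 109 GB remain.
Put 71 GB in disk 2; 38 GB remain.
Put 64 GB in disk 3; 184 GB remain.
Put 57 GB in disk 3; 127 GB remain.

3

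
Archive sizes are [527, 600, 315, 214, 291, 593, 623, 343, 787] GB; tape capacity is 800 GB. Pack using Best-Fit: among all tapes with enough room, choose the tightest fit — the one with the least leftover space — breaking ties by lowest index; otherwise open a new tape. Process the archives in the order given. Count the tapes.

tape 1: place 527 GB, 273 GB left
tape 2: place 600 GB, 200 GB left
tape 3: place 315 GB, 485 GB left
tape 1: place 214 GB, 59 GB left
tape 3: place 291 GB, 194 GB left
tape 4: place 593 GB, 207 GB left
tape 5: place 623 GB, 177 GB left
tape 6: place 343 GB, 457 GB left
tape 7: place 787 GB, 13 GB left
Final tapes: [527,214] [600] [315,291] [593] [623] [343] [787].

7 tapes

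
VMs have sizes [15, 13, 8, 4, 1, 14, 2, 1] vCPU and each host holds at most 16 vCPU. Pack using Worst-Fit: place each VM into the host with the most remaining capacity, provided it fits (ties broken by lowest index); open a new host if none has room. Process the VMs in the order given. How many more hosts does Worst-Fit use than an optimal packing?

0

Worst-Fit: [15] [13,2] [8,4,1,1] [14] → 4 hosts.
Total size 58 vCPU; any packing needs at least ⌈58/16⌉ = 4 hosts.
So 4 is already optimal.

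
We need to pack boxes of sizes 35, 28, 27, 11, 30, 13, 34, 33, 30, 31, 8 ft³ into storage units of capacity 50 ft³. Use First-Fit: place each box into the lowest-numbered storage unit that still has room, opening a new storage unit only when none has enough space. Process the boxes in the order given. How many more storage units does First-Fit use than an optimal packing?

0

First-Fit: [35,11] [28,13,8] [27] [30] [34] [33] [30] [31] → 8 storage units.
8 boxes exceed 25 ft³ (half the capacity), and no two of those can share a storage unit, so at least 8 storage units are needed.
So 8 is already optimal.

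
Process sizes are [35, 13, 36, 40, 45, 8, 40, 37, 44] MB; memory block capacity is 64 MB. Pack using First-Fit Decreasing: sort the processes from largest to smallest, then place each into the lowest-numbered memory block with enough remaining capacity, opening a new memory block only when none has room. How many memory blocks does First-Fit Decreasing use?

7 memory blocks

Sorted descending: 45, 44, 40, 40, 37, 36, 35, 13, 8.
memory block 1: place 45 MB, 19 MB left
memory block 2: place 44 MB, 20 MB left
memory block 3: place 40 MB, 24 MB left
memory block 4: place 40 MB, 24 MB left
memory block 5: place 37 MB, 27 MB left
memory block 6: place 36 MB, 28 MB left
memory block 7: place 35 MB, 29 MB left
memory block 1: place 13 MB, 6 MB left
memory block 2: place 8 MB, 12 MB left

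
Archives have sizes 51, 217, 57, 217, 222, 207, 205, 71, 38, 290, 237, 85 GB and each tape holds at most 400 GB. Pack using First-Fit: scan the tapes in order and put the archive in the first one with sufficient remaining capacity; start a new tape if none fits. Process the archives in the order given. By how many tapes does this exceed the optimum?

First-Fit: [51,217,57,71] [217,38,85] [222] [207] [205] [290] [237] → 7 tapes.
7 archives exceed 200 GB (half the capacity), and no two of those can share a tape, so at least 7 tapes are needed.
So 7 is already optimal.

0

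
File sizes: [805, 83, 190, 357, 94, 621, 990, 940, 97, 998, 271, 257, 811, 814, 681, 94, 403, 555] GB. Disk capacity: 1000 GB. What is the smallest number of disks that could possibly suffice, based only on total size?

Total size = 805 + 83 + 190 + 357 + 94 + 621 + 990 + 940 + 97 + 998 + 271 + 257 + 811 + 814 + 681 + 94 + 403 + 555 = 9061 GB.
⌈9061 / 1000⌉ = 10.

10 disks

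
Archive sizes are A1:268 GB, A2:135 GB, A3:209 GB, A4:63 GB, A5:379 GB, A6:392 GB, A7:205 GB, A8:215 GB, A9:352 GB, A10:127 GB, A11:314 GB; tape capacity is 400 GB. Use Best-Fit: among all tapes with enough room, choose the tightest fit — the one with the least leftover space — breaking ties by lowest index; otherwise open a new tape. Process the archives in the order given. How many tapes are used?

A1 (268 GB) → tape 1 (remaining 132 GB)
A2 (135 GB) → tape 2 (remaining 265 GB)
A3 (209 GB) → tape 2 (remaining 56 GB)
A4 (63 GB) → tape 1 (remaining 69 GB)
A5 (379 GB) → tape 3 (remaining 21 GB)
A6 (392 GB) → tape 4 (remaining 8 GB)
A7 (205 GB) → tape 5 (remaining 195 GB)
A8 (215 GB) → tape 6 (remaining 185 GB)
A9 (352 GB) → tape 7 (remaining 48 GB)
A10 (127 GB) → tape 6 (remaining 58 GB)
A11 (314 GB) → tape 8 (remaining 86 GB)
Final tapes: [268,63] [135,209] [379] [392] [205] [215,127] [352] [314].

8 tapes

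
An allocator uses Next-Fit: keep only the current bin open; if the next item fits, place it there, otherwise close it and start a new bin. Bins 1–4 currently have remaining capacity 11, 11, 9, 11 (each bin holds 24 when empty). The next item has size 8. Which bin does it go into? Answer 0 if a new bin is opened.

4

Next-Fit only looks at bin 4, which has 11 free.
8 fits there.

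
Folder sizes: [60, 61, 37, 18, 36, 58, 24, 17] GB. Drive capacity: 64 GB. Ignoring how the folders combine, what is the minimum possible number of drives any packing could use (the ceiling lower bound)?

Total size = 60 + 61 + 37 + 18 + 36 + 58 + 24 + 17 = 311 GB.
⌈311 / 64⌉ = 5.

5 drives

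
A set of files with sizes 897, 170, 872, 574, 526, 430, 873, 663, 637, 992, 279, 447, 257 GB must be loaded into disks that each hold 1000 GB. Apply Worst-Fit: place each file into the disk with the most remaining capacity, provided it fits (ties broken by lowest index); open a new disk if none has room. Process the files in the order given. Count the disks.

disk 1: place 897 GB, 103 GB left
disk 2: place 170 GB, 830 GB left
disk 3: place 872 GB, 128 GB left
disk 2: place 574 GB, 256 GB left
disk 4: place 526 GB, 474 GB left
disk 4: place 430 GB, 44 GB left
disk 5: place 873 GB, 127 GB left
disk 6: place 663 GB, 337 GB left
disk 7: place 637 GB, 363 GB left
disk 8: place 992 GB, 8 GB left
disk 7: place 279 GB, 84 GB left
disk 9: place 447 GB, 553 GB left
disk 9: place 257 GB, 296 GB left

9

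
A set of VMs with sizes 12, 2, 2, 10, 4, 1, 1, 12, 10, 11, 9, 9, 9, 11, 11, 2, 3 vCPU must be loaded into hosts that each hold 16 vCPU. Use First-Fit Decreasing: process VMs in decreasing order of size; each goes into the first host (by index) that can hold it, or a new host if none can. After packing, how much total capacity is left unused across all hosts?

41

Sorted descending: 12, 12, 11, 11, 11, 10, 10, 9, 9, 9, 4, 3, 2, 2, 2, 1, 1.
Put 12 vCPU in host 1; 4 vCPU remain.
Put 12 vCPU in host 2; 4 vCPU remain.
Put 11 vCPU in host 3; 5 vCPU remain.
Put 11 vCPU in host 4; 5 vCPU remain.
Put 11 vCPU in host 5; 5 vCPU remain.
Put 10 vCPU in host 6; 6 vCPU remain.
Put 10 vCPU in host 7; 6 vCPU remain.
Put 9 vCPU in host 8; 7 vCPU remain.
Put 9 vCPU in host 9; 7 vCPU remain.
Put 9 vCPU in host 10; 7 vCPU remain.
Put 4 vCPU in host 1; 0 vCPU remain.
Put 3 vCPU in host 2; 1 vCPU remain.
Put 2 vCPU in host 3; 3 vCPU remain.
Put 2 vCPU in host 3; 1 vCPU remain.
Put 2 vCPU in host 4; 3 vCPU remain.
Put 1 vCPU in host 2; 0 vCPU remain.
Put 1 vCPU in host 3; 0 vCPU remain.
10 hosts × 16 vCPU = 160 vCPU; used 119 vCPU; unused 41 vCPU.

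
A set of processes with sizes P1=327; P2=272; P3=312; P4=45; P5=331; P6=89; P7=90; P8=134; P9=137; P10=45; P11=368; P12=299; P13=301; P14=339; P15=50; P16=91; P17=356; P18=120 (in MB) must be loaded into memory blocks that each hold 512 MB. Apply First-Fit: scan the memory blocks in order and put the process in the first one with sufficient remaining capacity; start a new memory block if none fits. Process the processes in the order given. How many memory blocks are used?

Put P1 (327 MB) in memory block 1; 185 MB remain.
Put P2 (272 MB) in memory block 2; 240 MB remain.
Put P3 (312 MB) in memory block 3; 200 MB remain.
Put P4 (45 MB) in memory block 1; 140 MB remain.
Put P5 (331 MB) in memory block 4; 181 MB remain.
Put P6 (89 MB) in memory block 1; 51 MB remain.
Put P7 (90 MB) in memory block 2; 150 MB remain.
Put P8 (134 MB) in memory block 2; 16 MB remain.
Put P9 (137 MB) in memory block 3; 63 MB remain.
Put P10 (45 MB) in memory block 1; 6 MB remain.
Put P11 (368 MB) in memory block 5; 144 MB remain.
Put P12 (299 MB) in memory block 6; 213 MB remain.
Put P13 (301 MB) in memory block 7; 211 MB remain.
Put P14 (339 MB) in memory block 8; 173 MB remain.
Put P15 (50 MB) in memory block 3; 13 MB remain.
Put P16 (91 MB) in memory block 4; 90 MB remain.
Put P17 (356 MB) in memory block 9; 156 MB remain.
Put P18 (120 MB) in memory block 5; 24 MB remain.
Final memory blocks: [327,45,89,45] [272,90,134] [312,137,50] [331,91] [368,120] [299] [301] [339] [356].

9 memory blocks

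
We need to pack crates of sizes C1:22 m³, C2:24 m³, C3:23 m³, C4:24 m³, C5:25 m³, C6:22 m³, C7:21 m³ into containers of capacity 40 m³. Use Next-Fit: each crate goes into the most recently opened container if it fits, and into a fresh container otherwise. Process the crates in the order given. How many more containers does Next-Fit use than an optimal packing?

0

Next-Fit: [22] [24] [23] [24] [25] [22] [21] → 7 containers.
7 crates exceed 20 m³ (half the capacity), and no two of those can share a container, so at least 7 containers are needed.
So 7 is already optimal.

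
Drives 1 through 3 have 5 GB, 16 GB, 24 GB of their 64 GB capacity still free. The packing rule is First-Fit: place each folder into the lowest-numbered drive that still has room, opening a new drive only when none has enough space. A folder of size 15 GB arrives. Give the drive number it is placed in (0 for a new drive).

2

Drives with room: drive 2 (16 GB), drive 3 (24 GB).
The first with room is drive 2.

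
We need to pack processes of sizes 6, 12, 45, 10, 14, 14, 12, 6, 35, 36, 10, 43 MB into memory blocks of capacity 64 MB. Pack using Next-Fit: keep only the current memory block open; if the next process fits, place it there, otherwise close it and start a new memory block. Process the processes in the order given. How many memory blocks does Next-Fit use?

6 MB → memory block 1 (remaining 58 MB)
12 MB → memory block 1 (remaining 46 MB)
45 MB → memory block 1 (remaining 1 MB)
10 MB → memory block 2 (remaining 54 MB)
14 MB → memory block 2 (remaining 40 MB)
14 MB → memory block 2 (remaining 26 MB)
12 MB → memory block 2 (remaining 14 MB)
6 MB → memory block 2 (remaining 8 MB)
35 MB → memory block 3 (remaining 29 MB)
36 MB → memory block 4 (remaining 28 MB)
10 MB → memory block 4 (remaining 18 MB)
43 MB → memory block 5 (remaining 21 MB)
Final memory blocks: [6,12,45] [10,14,14,12,6] [35] [36,10] [43].

5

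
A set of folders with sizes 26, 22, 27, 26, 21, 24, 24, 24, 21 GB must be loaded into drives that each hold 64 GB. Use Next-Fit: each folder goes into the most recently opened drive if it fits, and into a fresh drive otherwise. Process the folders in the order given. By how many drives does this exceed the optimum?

1

Next-Fit: [26,22] [27,26] [21,24] [24,24] [21] → 5 drives.
Total size 215 GB; any packing needs at least ⌈215/64⌉ = 4 drives.
An optimal packing achieves that bound: [27,26] [26,24] [24,24] [22,21,21] → 4 drives.
Excess: 5 − 4 = 1.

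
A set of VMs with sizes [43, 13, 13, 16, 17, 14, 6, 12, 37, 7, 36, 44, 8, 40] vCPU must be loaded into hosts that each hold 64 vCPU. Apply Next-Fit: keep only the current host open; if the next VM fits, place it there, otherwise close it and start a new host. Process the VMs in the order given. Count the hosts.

6 hosts

host 1: place 43 vCPU, 21 vCPU left
host 1: place 13 vCPU, 8 vCPU left
host 2: place 13 vCPU, 51 vCPU left
host 2: place 16 vCPU, 35 vCPU left
host 2: place 17 vCPU, 18 vCPU left
host 2: place 14 vCPU, 4 vCPU left
host 3: place 6 vCPU, 58 vCPU left
host 3: place 12 vCPU, 46 vCPU left
host 3: place 37 vCPU, 9 vCPU left
host 3: place 7 vCPU, 2 vCPU left
host 4: place 36 vCPU, 28 vCPU left
host 5: place 44 vCPU, 20 vCPU left
host 5: place 8 vCPU, 12 vCPU left
host 6: place 40 vCPU, 24 vCPU left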